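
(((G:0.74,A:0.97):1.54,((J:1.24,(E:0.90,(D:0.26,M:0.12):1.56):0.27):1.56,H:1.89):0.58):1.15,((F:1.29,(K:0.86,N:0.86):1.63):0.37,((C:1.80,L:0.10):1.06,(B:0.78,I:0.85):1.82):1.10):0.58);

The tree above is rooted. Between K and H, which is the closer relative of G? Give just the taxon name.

The MRCA of G and H subtends ((G,A),((J,(E,(D,M))),H)) (7 taxa).
The MRCA of G and K is the root, subtending the entire tree (14 taxa).
The first is nested inside the second, so G shares a more recent common ancestor with H.

H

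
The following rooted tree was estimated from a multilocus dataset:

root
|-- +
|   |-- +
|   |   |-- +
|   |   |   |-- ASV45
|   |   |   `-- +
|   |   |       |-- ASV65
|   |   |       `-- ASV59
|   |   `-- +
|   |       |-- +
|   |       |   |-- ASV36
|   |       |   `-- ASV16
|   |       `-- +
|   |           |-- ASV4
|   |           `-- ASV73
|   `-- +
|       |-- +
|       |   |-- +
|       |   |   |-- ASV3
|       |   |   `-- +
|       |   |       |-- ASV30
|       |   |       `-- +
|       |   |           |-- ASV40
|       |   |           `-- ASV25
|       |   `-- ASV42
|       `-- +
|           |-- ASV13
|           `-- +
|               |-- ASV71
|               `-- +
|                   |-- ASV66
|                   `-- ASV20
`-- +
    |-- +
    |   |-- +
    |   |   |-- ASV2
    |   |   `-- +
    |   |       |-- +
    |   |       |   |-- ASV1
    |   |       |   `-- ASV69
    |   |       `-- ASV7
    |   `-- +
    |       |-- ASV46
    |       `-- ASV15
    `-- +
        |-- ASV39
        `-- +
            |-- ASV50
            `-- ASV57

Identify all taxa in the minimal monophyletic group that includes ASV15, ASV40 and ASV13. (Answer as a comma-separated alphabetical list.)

ASV1, ASV13, ASV15, ASV16, ASV2, ASV20, ASV25, ASV3, ASV30, ASV36, ASV39, ASV4, ASV40, ASV42, ASV45, ASV46, ASV50, ASV57, ASV59, ASV65, ASV66, ASV69, ASV7, ASV71, ASV73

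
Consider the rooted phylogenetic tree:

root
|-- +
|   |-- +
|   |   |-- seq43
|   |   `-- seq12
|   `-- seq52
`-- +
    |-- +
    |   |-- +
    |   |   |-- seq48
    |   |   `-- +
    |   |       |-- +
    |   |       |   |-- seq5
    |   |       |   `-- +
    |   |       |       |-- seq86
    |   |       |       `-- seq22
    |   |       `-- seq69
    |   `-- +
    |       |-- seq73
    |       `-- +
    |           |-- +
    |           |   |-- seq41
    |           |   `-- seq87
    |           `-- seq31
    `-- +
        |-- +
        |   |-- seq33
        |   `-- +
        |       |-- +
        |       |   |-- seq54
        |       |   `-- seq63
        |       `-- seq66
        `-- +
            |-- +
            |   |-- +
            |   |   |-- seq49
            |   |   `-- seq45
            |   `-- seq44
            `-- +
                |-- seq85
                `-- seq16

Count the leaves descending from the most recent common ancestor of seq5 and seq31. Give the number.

The MRCA of seq5 and seq31 is the node subtending ((seq48,((seq5,(seq86,seq22)),seq69)),(seq73,((seq41,seq87),seq31))).
That clade contains 9 terminal taxa: seq22, seq31, seq41, seq48, seq5, seq69, seq73, seq86, seq87.

9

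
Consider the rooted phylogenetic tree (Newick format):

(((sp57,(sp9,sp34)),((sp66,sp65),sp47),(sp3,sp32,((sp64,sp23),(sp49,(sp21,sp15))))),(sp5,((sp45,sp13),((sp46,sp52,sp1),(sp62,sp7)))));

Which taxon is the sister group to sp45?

sp13

sp45 attaches to the tree at the node subtending (sp45,sp13).
The other lineage descending from that same node — the sister group — is the single tip sp13.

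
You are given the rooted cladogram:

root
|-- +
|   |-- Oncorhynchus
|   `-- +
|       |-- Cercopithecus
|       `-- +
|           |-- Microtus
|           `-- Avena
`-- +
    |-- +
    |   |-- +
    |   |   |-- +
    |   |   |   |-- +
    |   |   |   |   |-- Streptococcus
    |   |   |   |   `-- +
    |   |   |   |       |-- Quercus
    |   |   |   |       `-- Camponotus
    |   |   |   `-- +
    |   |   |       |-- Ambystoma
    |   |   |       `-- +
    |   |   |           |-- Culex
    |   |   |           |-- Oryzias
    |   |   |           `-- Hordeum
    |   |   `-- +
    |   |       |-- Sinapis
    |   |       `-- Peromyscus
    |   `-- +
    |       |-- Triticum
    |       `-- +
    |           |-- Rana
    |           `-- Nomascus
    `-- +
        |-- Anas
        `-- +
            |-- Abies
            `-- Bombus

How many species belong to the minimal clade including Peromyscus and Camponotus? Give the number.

9

The MRCA of Peromyscus and Camponotus is the node subtending (((Streptococcus,(Quercus,Camponotus)),(Ambystoma,(Culex,Oryzias,Hordeum))),(Sinapis,Peromyscus)).
That clade contains 9 terminal taxa: Ambystoma, Camponotus, Culex, Hordeum, Oryzias, Peromyscus, Quercus, Sinapis, Streptococcus.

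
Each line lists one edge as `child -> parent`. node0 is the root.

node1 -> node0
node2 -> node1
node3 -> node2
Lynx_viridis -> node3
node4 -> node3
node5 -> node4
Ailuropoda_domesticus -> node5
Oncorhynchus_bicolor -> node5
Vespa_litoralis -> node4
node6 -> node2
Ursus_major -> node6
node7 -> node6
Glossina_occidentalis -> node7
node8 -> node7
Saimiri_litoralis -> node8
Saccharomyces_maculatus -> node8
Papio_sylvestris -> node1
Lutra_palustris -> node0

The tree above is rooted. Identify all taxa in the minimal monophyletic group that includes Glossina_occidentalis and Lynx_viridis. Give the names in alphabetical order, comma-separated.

Ailuropoda_domesticus, Glossina_occidentalis, Lynx_viridis, Oncorhynchus_bicolor, Saccharomyces_maculatus, Saimiri_litoralis, Ursus_major, Vespa_litoralis

Tracing Glossina_occidentalis: it sits inside (Glossina_occidentalis,(Saimiri_litoralis,Saccharomyces_maculatus)).
Tracing Lynx_viridis: it sits inside (Lynx_viridis,((Ailuropoda_domesticus,Oncorhynchus_bicolor),Vespa_litoralis)).
The smallest clade enclosing both is ((Lynx_viridis,((Ailuropoda_domesticus,Oncorhynchus_bicolor),Vespa_litoralis)),(Ursus_major,(Glossina_occidentalis,(Saimiri_litoralis,Saccharomyces_maculatus)))); the answer is its 8 terminal taxa in alphabetical order.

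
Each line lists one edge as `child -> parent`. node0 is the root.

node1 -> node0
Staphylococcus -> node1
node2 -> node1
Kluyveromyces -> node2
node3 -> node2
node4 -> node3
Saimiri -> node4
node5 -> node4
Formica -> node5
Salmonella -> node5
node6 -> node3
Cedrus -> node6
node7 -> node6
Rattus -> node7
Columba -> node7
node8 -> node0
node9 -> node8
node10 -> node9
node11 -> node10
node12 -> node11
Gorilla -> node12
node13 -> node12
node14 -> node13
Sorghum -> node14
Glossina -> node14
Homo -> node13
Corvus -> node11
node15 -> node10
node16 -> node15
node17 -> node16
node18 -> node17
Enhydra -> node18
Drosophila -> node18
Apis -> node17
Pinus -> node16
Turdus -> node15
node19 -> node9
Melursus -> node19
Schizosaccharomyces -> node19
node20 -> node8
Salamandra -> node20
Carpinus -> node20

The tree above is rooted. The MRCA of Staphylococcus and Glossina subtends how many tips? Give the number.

The MRCA of Staphylococcus and Glossina is the root, so the clade is the entire tree.
That clade contains 22 terminal taxa: Apis, Carpinus, Cedrus, Columba, Corvus, Drosophila, Enhydra, Formica, Glossina, Gorilla, Homo, Kluyveromyces, Melursus, Pinus, Rattus, Saimiri, Salamandra, Salmonella, Schizosaccharomyces, Sorghum, Staphylococcus, Turdus.

22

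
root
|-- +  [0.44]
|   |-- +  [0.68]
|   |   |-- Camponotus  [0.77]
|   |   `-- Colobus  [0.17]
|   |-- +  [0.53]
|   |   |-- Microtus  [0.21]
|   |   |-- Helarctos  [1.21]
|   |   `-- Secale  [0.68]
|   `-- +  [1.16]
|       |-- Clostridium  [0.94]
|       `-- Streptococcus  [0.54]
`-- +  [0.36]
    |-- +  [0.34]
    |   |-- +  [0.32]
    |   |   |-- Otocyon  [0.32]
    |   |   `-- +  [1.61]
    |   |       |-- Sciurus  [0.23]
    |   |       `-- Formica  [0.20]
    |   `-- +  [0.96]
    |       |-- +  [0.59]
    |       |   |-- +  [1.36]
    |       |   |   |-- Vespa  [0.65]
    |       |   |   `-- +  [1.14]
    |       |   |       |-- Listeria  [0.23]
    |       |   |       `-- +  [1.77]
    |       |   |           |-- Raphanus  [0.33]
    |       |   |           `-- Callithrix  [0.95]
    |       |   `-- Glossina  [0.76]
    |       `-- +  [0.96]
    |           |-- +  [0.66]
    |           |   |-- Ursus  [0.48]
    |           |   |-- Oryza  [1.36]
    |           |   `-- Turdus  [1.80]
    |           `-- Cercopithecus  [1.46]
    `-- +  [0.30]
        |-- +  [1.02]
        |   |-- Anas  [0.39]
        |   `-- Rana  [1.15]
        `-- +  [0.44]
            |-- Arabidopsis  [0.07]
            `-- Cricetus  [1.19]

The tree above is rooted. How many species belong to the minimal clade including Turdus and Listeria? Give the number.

9

The MRCA of Turdus and Listeria is the node subtending (((Vespa,(Listeria,(Raphanus,Callithrix))),Glossina),((Ursus,Oryza,Turdus),Cercopithecus)).
That clade contains 9 terminal taxa: Callithrix, Cercopithecus, Glossina, Listeria, Oryza, Raphanus, Turdus, Ursus, Vespa.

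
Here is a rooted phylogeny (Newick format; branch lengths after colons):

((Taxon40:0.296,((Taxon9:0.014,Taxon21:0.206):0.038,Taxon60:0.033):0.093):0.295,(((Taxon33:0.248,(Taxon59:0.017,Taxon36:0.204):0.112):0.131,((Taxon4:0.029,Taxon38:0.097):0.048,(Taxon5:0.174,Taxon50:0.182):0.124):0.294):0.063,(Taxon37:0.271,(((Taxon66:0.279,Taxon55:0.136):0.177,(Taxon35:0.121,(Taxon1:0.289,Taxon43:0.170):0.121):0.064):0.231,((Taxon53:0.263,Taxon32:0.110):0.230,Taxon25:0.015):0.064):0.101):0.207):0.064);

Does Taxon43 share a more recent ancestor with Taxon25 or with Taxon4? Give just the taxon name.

Taxon25

The MRCA of Taxon43 and Taxon25 subtends (((Taxon66,Taxon55),(Taxon35,(Taxon1,Taxon43))),((Taxon53,Taxon32),Taxon25)) (8 taxa).
The MRCA of Taxon43 and Taxon4 subtends (((Taxon33,(Taxon59,Taxon36)),((Taxon4,Taxon38),(Taxon5,Taxon50))),(Taxon37,(((Taxon66,Taxon55),(Taxon35,(Taxon1,Taxon43))),((Taxon53,Taxon32),Taxon25)))) (16 taxa).
The first is nested inside the second, so Taxon43 shares a more recent common ancestor with Taxon25.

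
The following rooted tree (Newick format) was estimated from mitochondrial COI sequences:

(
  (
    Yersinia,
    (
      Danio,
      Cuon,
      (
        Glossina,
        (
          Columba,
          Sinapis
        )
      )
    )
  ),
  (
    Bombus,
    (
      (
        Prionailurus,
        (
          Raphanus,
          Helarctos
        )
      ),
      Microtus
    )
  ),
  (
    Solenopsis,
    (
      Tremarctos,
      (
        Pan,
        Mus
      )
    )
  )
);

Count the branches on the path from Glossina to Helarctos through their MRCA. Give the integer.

The MRCA of Glossina and Helarctos is the root of the tree.
From Glossina up to that node: 4 branches. From Helarctos up to the same node: 5 branches. Total: 4 + 5 = 9.

9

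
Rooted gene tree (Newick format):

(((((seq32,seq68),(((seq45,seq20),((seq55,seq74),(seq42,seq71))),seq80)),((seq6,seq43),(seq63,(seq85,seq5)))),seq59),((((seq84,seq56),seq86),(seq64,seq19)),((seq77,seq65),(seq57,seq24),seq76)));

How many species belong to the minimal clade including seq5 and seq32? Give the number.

The MRCA of seq5 and seq32 is the node subtending (((seq32,seq68),(((seq45,seq20),((seq55,seq74),(seq42,seq71))),seq80)),((seq6,seq43),(seq63,(seq85,seq5)))).
That clade contains 14 terminal taxa: seq20, seq32, seq42, seq43, seq45, seq5, seq55, seq6, seq63, seq68, seq71, seq74, seq80, seq85.

14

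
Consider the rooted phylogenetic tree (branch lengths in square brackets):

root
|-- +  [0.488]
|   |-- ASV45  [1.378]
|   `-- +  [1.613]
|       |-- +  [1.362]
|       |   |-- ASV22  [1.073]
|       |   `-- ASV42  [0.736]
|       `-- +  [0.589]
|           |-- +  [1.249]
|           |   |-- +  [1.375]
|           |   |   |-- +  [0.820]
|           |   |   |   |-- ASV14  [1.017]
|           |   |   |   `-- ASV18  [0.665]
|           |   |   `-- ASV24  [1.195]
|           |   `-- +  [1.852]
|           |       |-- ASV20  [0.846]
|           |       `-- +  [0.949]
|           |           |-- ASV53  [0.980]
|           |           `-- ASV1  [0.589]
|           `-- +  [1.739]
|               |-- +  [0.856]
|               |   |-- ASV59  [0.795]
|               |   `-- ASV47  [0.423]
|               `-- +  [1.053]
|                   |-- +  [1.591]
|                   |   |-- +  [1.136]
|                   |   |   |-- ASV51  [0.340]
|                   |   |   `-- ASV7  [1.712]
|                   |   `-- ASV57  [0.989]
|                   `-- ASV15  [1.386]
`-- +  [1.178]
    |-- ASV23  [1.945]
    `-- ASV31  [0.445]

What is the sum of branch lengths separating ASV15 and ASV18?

8.287

The path runs ASV15 → … → MRCA → … → ASV18; the MRCA is the node subtending ((((ASV14,ASV18),ASV24),(ASV20,(ASV53,ASV1))),((ASV59,ASV47),(((ASV51,ASV7),ASV57),ASV15))).
Branch lengths along that path: 1.386 + 1.053 + 1.739 + 1.249 + 1.375 + 0.820 + 0.665 = 8.287.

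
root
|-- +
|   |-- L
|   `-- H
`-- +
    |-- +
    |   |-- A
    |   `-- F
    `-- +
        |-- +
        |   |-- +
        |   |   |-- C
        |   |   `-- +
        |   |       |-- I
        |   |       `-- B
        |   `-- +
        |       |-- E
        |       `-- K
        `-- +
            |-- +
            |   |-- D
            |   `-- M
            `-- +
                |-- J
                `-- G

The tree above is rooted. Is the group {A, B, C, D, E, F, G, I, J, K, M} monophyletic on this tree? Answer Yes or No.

Yes

The most recent common ancestor of these taxa subtends ((A,F),(((C,(I,B)),(E,K)),((D,M),(J,G)))).
That clade has exactly 11 tips — every listed taxon and nothing else — so the group is monophyletic.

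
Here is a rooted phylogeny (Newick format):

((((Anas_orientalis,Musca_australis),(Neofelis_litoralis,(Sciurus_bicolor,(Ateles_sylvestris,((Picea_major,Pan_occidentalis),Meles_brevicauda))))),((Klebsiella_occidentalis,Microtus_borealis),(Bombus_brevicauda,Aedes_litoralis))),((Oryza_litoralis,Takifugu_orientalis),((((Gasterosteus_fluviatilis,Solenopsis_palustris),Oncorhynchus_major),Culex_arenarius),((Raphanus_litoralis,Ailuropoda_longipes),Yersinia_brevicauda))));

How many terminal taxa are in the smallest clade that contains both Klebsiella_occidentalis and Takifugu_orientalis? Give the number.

21

The MRCA of Klebsiella_occidentalis and Takifugu_orientalis is the root, so the clade is the entire tree.
That clade contains 21 terminal taxa: Aedes_litoralis, Ailuropoda_longipes, Anas_orientalis, Ateles_sylvestris, Bombus_brevicauda, Culex_arenarius, Gasterosteus_fluviatilis, Klebsiella_occidentalis, Meles_brevicauda, Microtus_borealis, Musca_australis, Neofelis_litoralis, Oncorhynchus_major, Oryza_litoralis, Pan_occidentalis, Picea_major, Raphanus_litoralis, Sciurus_bicolor, Solenopsis_palustris, Takifugu_orientalis, Yersinia_brevicauda.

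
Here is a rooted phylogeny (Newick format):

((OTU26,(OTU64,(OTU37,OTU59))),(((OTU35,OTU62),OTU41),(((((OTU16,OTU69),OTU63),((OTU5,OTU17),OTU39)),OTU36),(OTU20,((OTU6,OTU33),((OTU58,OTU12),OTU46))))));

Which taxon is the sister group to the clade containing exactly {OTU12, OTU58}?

OTU46

The clade containing exactly {OTU12, OTU58} attaches to the tree at the node subtending ((OTU58,OTU12),OTU46).
The other lineage descending from that same node — the sister group — is the single tip OTU46.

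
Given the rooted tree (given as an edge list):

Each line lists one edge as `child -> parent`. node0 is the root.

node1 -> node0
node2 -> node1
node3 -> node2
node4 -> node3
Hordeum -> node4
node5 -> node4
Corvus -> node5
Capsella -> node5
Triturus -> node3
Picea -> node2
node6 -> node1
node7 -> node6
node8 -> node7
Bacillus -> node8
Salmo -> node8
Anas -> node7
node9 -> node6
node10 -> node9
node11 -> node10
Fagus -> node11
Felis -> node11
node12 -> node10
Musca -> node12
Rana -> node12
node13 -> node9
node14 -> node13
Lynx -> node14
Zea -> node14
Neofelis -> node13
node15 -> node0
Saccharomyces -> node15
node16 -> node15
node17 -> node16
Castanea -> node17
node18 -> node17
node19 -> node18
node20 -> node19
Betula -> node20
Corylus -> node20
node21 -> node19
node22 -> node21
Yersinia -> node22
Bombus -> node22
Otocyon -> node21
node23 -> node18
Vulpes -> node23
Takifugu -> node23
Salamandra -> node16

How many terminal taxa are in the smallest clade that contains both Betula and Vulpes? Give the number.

The MRCA of Betula and Vulpes is the node subtending (((Betula,Corylus),((Yersinia,Bombus),Otocyon)),(Vulpes,Takifugu)).
That clade contains 7 terminal taxa: Betula, Bombus, Corylus, Otocyon, Takifugu, Vulpes, Yersinia.

7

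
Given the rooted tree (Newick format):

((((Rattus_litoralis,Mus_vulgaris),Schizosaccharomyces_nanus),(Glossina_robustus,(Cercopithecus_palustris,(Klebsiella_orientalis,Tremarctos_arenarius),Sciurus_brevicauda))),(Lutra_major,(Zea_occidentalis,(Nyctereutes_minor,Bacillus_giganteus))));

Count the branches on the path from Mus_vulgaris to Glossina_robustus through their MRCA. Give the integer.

5

The MRCA of Mus_vulgaris and Glossina_robustus is the node subtending (((Rattus_litoralis,Mus_vulgaris),Schizosaccharomyces_nanus),(Glossina_robustus,(Cercopithecus_palustris,(Klebsiella_orientalis,Tremarctos_arenarius),Sciurus_brevicauda))).
From Mus_vulgaris up to that node: 3 branches. From Glossina_robustus up to the same node: 2 branches. Total: 3 + 2 = 5.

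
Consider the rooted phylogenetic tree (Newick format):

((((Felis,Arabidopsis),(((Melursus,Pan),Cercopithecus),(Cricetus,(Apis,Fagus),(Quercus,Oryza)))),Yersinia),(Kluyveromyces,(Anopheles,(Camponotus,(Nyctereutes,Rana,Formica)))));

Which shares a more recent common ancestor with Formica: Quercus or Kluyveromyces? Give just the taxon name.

Kluyveromyces

The MRCA of Formica and Kluyveromyces subtends (Kluyveromyces,(Anopheles,(Camponotus,(Nyctereutes,Rana,Formica)))) (6 taxa).
The MRCA of Formica and Quercus is the root, subtending the entire tree (17 taxa).
The first is nested inside the second, so Formica shares a more recent common ancestor with Kluyveromyces.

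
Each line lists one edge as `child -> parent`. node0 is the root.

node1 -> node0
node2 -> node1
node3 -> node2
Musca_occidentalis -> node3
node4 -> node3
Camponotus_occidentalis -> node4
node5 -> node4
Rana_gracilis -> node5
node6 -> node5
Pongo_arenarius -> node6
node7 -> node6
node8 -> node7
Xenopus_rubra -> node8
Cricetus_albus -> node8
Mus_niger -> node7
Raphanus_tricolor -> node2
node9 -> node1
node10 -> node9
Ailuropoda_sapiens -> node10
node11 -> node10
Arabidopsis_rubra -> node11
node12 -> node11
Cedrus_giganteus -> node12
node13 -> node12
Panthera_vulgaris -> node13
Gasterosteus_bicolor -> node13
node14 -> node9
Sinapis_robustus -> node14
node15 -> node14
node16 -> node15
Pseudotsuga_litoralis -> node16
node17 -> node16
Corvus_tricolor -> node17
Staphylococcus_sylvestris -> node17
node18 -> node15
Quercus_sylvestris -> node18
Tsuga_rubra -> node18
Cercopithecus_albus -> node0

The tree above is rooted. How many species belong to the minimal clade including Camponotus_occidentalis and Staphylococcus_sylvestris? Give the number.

The MRCA of Camponotus_occidentalis and Staphylococcus_sylvestris is the node subtending (((Musca_occidentalis,(Camponotus_occidentalis,(Rana_gracilis,(Pongo_arenarius,((Xenopus_rubra,Cricetus_albus),Mus_niger))))),Raphanus_tricolor),((Ailuropoda_sapiens,(Arabidopsis_rubra,(Cedrus_giganteus,(Panthera_vulgaris,Gasterosteus_bicolor)))),(Sinapis_robustus,((Pseudotsuga_litoralis,(Corvus_tricolor,Staphylococcus_sylvestris)),(Quercus_sylvestris,Tsuga_rubra))))).
That clade contains 19 terminal taxa: Ailuropoda_sapiens, Arabidopsis_rubra, Camponotus_occidentalis, Cedrus_giganteus, Corvus_tricolor, Cricetus_albus, Gasterosteus_bicolor, Mus_niger, Musca_occidentalis, Panthera_vulgaris, Pongo_arenarius, Pseudotsuga_litoralis, Quercus_sylvestris, Rana_gracilis, Raphanus_tricolor, Sinapis_robustus, Staphylococcus_sylvestris, Tsuga_rubra, Xenopus_rubra.

19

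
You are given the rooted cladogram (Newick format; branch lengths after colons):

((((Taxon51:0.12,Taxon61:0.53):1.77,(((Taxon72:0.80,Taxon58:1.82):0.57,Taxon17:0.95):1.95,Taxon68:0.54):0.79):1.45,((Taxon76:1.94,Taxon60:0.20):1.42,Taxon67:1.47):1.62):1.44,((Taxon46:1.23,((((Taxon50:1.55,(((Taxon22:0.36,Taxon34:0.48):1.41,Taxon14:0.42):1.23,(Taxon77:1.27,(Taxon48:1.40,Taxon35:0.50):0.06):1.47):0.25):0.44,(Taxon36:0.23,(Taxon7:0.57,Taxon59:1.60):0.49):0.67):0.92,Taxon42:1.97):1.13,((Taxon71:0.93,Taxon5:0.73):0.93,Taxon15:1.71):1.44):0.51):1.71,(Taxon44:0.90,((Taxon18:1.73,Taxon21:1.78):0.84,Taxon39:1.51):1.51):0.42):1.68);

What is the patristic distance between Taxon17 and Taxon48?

The path runs Taxon17 → … → MRCA → … → Taxon48; the MRCA is the root of the tree.
Branch lengths along that path: 0.95 + 1.95 + 0.79 + 1.45 + 1.44 + 1.68 + 1.71 + 0.51 + 1.13 + 0.92 + 0.44 + 0.25 + 1.47 + 0.06 + 1.40 = 16.15.

16.15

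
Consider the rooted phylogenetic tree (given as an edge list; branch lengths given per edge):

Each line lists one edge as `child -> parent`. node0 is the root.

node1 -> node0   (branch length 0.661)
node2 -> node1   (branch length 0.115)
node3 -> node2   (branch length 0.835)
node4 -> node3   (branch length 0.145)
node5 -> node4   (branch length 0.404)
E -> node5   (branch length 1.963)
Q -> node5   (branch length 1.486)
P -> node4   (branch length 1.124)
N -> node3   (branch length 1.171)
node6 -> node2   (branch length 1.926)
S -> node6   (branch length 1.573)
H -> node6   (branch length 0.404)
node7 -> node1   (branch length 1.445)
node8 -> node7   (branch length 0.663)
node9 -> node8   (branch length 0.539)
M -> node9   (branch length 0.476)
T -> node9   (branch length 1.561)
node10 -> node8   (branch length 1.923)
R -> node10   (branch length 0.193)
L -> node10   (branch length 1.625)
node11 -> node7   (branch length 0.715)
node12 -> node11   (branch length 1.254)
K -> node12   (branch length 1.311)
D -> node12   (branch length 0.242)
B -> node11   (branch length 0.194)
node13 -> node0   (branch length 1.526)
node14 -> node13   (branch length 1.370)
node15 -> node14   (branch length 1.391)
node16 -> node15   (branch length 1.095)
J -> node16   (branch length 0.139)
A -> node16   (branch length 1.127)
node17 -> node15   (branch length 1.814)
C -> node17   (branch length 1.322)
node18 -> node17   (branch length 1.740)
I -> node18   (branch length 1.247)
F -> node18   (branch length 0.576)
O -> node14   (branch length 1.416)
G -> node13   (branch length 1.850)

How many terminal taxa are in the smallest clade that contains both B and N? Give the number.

The MRCA of B and N is the node subtending (((((E,Q),P),N),(S,H)),(((M,T),(R,L)),((K,D),B))).
That clade contains 13 terminal taxa: B, D, E, H, K, L, M, N, P, Q, R, S, T.

13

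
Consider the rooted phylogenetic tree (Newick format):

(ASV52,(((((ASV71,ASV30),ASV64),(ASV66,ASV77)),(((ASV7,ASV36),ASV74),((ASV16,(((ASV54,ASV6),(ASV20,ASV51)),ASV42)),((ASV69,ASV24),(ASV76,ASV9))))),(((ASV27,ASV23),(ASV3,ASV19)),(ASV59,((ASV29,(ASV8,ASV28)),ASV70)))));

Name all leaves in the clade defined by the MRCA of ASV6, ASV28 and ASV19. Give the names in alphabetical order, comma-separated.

ASV16, ASV19, ASV20, ASV23, ASV24, ASV27, ASV28, ASV29, ASV3, ASV30, ASV36, ASV42, ASV51, ASV54, ASV59, ASV6, ASV64, ASV66, ASV69, ASV7, ASV70, ASV71, ASV74, ASV76, ASV77, ASV8, ASV9

Tracing ASV6: it sits inside (ASV54,ASV6).
Tracing ASV28: it sits inside (ASV8,ASV28).
Tracing ASV19: it sits inside (ASV3,ASV19).
The smallest clade enclosing all 3 is (((((ASV71,ASV30),ASV64),(ASV66,ASV77)),(((ASV7,ASV36),ASV74),((ASV16,(((ASV54,ASV6),(ASV20,ASV51)),ASV42)),((ASV69,ASV24),(ASV76,ASV9))))),(((ASV27,ASV23),(ASV3,ASV19)),(ASV59,((ASV29,(ASV8,ASV28)),ASV70)))); the answer is its 27 terminal taxa in alphabetical order.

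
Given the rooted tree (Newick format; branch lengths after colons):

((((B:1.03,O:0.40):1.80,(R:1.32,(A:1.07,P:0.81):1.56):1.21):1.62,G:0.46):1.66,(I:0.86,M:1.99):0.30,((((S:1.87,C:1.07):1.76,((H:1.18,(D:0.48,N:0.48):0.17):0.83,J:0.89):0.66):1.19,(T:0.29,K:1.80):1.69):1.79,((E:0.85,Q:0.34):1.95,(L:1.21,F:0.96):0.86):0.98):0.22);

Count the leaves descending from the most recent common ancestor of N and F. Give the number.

The MRCA of N and F is the node subtending ((((S,C),((H,(D,N)),J)),(T,K)),((E,Q),(L,F))).
That clade contains 12 terminal taxa: C, D, E, F, H, J, K, L, N, Q, S, T.

12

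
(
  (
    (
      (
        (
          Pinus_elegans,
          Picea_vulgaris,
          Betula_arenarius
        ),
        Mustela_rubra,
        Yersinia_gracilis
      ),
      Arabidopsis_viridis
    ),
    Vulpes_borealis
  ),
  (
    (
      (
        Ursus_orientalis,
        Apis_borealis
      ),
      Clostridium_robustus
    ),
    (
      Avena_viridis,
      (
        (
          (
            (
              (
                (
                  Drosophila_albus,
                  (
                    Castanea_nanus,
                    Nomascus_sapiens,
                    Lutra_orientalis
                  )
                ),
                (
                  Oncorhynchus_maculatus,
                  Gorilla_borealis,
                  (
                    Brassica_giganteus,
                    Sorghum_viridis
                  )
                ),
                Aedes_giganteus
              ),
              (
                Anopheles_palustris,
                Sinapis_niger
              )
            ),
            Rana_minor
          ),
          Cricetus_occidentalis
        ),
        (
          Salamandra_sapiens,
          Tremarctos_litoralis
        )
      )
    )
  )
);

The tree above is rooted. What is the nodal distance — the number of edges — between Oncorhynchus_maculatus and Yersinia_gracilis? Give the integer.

The MRCA of Oncorhynchus_maculatus and Yersinia_gracilis is the root of the tree.
From Oncorhynchus_maculatus up to that node: 9 branches. From Yersinia_gracilis up to the same node: 4 branches. Total: 9 + 4 = 13.

13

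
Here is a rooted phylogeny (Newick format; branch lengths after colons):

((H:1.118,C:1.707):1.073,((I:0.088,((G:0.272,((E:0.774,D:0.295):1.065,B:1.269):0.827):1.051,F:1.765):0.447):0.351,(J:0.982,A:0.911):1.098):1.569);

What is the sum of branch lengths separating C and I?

The path runs C → … → MRCA → … → I; the MRCA is the root of the tree.
Branch lengths along that path: 1.707 + 1.073 + 1.569 + 0.351 + 0.088 = 4.788.

4.788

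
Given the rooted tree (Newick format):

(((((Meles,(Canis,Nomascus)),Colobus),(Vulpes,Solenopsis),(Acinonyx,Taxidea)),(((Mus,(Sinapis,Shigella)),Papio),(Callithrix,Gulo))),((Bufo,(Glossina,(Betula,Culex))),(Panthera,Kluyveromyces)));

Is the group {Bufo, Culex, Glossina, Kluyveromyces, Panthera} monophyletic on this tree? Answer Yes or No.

No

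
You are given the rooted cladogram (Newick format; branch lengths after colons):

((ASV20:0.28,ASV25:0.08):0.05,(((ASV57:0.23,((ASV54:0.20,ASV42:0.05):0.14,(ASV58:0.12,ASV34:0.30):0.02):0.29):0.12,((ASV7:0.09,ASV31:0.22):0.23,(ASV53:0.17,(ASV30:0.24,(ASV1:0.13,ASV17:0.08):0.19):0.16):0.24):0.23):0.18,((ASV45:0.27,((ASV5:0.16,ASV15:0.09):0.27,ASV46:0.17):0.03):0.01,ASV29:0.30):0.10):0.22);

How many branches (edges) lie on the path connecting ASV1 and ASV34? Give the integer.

9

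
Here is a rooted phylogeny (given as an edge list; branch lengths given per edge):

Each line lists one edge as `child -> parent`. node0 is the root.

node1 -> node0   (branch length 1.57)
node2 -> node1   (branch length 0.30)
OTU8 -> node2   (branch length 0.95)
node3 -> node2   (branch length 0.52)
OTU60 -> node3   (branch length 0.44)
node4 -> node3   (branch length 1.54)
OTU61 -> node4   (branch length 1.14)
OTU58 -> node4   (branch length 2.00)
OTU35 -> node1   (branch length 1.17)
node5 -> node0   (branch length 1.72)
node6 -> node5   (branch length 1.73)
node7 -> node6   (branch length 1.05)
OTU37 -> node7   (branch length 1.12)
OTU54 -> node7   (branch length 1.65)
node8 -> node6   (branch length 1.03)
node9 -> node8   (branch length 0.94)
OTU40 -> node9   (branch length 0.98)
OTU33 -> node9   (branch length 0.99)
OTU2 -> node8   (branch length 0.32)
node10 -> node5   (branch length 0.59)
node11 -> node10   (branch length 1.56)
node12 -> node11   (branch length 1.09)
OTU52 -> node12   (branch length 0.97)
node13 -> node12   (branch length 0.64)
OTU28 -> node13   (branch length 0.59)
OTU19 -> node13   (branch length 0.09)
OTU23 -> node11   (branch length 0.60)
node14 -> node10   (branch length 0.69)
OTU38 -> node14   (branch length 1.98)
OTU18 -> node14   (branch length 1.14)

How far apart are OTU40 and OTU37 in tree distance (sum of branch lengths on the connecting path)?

5.12

The path runs OTU40 → … → MRCA → … → OTU37; the MRCA is the node subtending ((OTU37,OTU54),((OTU40,OTU33),OTU2)).
Branch lengths along that path: 0.98 + 0.94 + 1.03 + 1.05 + 1.12 = 5.12.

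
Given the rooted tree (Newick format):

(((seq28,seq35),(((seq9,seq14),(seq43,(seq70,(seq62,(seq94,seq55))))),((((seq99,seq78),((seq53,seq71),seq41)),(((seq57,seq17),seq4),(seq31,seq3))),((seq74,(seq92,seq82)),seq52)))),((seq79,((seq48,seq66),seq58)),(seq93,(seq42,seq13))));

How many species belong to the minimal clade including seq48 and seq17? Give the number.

The MRCA of seq48 and seq17 is the root, so the clade is the entire tree.
That clade contains 30 terminal taxa: seq13, seq14, seq17, seq28, seq3, seq31, seq35, seq4, seq41, seq42, seq43, seq48, seq52, seq53, seq55, seq57, seq58, seq62, seq66, seq70, seq71, seq74, seq78, seq79, seq82, seq9, seq92, seq93, seq94, seq99.

30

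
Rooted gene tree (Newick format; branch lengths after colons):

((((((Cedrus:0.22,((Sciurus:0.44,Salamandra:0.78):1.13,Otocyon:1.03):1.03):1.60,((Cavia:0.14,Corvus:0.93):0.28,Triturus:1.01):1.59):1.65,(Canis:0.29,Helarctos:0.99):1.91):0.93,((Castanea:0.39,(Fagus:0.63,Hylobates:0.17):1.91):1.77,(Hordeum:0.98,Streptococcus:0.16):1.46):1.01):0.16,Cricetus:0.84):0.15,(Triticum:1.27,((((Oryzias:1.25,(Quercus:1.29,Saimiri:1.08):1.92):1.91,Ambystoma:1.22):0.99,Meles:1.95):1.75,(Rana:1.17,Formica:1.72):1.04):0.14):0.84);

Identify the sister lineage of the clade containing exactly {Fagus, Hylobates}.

Castanea

The clade containing exactly {Fagus, Hylobates} attaches to the tree at the node subtending (Castanea,(Fagus,Hylobates)).
The other lineage descending from that same node — the sister group — is the single tip Castanea.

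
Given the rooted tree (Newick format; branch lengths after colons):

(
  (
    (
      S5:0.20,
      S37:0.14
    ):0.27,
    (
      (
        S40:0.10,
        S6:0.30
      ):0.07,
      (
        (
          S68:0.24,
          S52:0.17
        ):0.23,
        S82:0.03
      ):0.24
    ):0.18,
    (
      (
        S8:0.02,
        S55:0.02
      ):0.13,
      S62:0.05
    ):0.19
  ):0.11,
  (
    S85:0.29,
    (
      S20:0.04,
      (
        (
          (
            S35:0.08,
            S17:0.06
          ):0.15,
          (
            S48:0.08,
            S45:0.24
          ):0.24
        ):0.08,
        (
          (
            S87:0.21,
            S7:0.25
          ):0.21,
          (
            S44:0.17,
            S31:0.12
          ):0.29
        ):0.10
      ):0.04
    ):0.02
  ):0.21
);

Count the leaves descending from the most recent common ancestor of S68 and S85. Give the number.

The MRCA of S68 and S85 is the root, so the clade is the entire tree.
That clade contains 20 terminal taxa: S17, S20, S31, S35, S37, S40, S44, S45, S48, S5, S52, S55, S6, S62, S68, S7, S8, S82, S85, S87.

20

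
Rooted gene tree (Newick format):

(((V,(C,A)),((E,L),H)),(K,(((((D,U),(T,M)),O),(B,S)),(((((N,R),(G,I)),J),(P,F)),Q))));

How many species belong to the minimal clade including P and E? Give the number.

22

The MRCA of P and E is the root, so the clade is the entire tree.
That clade contains 22 terminal taxa: A, B, C, D, E, F, G, H, I, J, K, L, M, N, O, P, Q, R, S, T, U, V.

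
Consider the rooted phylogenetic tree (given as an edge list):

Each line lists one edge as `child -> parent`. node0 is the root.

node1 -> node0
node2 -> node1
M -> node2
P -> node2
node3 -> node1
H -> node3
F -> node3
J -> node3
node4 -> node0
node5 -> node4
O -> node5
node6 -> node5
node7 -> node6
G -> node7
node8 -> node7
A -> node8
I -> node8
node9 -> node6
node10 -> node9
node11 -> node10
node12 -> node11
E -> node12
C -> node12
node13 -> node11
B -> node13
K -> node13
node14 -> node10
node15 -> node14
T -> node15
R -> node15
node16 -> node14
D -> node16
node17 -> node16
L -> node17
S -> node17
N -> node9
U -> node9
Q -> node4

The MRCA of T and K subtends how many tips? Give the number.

The MRCA of T and K is the node subtending (((E,C),(B,K)),((T,R),(D,(L,S)))).
That clade contains 9 terminal taxa: B, C, D, E, K, L, R, S, T.

9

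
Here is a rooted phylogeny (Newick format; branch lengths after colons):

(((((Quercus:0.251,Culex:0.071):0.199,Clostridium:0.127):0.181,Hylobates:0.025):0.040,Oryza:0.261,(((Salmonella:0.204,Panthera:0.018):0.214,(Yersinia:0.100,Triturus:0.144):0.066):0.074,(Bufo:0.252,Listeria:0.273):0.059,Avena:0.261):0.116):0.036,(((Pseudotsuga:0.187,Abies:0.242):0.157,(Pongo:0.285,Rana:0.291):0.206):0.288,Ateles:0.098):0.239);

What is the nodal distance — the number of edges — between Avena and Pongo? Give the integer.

The MRCA of Avena and Pongo is the root of the tree.
From Avena up to that node: 3 branches. From Pongo up to the same node: 4 branches. Total: 3 + 4 = 7.

7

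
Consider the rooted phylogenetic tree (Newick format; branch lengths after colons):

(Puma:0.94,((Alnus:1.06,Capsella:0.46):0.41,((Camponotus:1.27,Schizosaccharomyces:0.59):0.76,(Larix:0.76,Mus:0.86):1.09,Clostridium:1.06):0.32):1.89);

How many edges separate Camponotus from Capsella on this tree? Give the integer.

The MRCA of Camponotus and Capsella is the node subtending ((Alnus,Capsella),((Camponotus,Schizosaccharomyces),(Larix,Mus),Clostridium)).
From Camponotus up to that node: 3 branches. From Capsella up to the same node: 2 branches. Total: 3 + 2 = 5.

5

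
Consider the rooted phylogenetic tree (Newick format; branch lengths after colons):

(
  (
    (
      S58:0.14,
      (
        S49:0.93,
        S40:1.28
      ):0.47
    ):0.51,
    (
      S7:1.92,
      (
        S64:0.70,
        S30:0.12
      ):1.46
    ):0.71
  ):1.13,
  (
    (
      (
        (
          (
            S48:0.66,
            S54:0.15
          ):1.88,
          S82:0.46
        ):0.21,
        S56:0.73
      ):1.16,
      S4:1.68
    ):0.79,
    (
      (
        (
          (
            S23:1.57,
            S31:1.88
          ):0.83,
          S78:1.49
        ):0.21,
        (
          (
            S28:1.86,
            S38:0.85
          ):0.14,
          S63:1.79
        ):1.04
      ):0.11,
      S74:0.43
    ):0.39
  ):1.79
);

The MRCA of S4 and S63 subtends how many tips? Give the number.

The MRCA of S4 and S63 is the node subtending (((((S48,S54),S82),S56),S4),((((S23,S31),S78),((S28,S38),S63)),S74)).
That clade contains 12 terminal taxa: S23, S28, S31, S38, S4, S48, S54, S56, S63, S74, S78, S82.

12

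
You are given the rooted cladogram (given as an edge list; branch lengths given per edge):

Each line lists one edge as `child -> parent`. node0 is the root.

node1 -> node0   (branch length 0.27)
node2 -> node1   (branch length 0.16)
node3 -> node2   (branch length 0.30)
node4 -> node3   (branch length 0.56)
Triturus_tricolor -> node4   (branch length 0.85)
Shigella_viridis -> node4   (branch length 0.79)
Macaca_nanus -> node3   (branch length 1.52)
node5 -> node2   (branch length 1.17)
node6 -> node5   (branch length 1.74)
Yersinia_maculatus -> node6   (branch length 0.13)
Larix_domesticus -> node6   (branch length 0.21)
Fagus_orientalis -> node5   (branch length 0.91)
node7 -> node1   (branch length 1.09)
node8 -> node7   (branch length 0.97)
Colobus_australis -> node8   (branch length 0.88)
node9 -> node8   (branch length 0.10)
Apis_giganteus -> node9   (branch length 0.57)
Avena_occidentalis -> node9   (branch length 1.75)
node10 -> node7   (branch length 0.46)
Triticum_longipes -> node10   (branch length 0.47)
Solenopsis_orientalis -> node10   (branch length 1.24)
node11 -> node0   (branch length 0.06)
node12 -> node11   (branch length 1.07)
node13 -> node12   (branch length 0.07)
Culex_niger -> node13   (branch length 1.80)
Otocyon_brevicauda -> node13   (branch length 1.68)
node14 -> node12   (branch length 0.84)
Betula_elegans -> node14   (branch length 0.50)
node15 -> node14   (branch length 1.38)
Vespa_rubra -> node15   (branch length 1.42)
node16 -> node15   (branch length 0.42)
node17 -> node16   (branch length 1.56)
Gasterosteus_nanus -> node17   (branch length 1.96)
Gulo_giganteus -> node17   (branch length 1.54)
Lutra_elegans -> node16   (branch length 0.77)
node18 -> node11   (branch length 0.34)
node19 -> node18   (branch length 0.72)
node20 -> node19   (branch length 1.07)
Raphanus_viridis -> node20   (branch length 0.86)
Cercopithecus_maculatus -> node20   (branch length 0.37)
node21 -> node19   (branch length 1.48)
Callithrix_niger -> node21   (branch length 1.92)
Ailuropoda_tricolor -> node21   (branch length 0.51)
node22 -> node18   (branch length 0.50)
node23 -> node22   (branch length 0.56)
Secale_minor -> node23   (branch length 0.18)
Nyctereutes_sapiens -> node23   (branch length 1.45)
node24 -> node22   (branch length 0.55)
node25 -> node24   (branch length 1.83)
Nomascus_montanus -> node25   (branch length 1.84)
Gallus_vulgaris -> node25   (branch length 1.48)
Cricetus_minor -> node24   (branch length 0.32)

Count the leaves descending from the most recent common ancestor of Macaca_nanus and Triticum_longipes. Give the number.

11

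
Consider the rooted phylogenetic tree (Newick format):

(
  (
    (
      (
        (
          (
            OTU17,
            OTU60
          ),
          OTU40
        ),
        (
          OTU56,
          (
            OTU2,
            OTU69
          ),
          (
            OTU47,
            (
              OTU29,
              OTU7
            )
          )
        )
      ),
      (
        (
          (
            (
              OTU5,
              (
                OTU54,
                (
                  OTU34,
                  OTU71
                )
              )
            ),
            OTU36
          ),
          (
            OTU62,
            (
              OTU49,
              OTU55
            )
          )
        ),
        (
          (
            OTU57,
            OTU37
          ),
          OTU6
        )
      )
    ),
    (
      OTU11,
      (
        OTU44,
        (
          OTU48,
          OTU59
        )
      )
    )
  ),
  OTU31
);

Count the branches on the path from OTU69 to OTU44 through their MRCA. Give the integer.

The MRCA of OTU69 and OTU44 is the node subtending (((((OTU17,OTU60),OTU40),(OTU56,(OTU2,OTU69),(OTU47,(OTU29,OTU7)))),((((OTU5,(OTU54,(OTU34,OTU71))),OTU36),(OTU62,(OTU49,OTU55))),((OTU57,OTU37),OTU6))),(OTU11,(OTU44,(OTU48,OTU59)))).
From OTU69 up to that node: 5 branches. From OTU44 up to the same node: 3 branches. Total: 5 + 3 = 8.

8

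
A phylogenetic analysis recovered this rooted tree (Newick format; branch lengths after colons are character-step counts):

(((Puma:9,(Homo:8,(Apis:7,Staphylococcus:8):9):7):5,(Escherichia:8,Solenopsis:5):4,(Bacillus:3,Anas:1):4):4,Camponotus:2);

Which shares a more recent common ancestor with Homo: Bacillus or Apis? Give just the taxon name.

Apis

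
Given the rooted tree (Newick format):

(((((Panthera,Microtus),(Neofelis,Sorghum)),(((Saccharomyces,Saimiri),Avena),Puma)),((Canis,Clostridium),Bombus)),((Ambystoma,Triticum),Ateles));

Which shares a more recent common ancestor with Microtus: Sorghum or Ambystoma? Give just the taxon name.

The MRCA of Microtus and Sorghum subtends ((Panthera,Microtus),(Neofelis,Sorghum)) (4 taxa).
The MRCA of Microtus and Ambystoma is the root, subtending the entire tree (14 taxa).
The first is nested inside the second, so Microtus shares a more recent common ancestor with Sorghum.

Sorghum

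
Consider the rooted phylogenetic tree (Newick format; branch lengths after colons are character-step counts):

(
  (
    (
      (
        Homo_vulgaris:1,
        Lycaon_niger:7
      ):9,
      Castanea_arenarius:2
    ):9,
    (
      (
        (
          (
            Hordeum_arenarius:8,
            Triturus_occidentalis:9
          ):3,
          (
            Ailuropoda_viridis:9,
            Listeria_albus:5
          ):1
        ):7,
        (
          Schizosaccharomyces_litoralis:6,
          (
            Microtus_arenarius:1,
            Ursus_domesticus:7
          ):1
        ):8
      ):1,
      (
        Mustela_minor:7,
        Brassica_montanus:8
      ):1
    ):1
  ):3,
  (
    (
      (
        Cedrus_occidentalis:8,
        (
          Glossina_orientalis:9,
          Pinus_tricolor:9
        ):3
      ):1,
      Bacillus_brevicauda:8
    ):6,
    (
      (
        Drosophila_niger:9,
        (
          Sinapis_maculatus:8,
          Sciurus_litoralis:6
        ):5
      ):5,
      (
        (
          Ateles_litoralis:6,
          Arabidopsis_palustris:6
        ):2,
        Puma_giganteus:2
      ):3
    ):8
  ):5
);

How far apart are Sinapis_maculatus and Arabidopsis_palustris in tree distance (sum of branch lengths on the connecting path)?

The path runs Sinapis_maculatus → … → MRCA → … → Arabidopsis_palustris; the MRCA is the node subtending ((Drosophila_niger,(Sinapis_maculatus,Sciurus_litoralis)),((Ateles_litoralis,Arabidopsis_palustris),Puma_giganteus)).
Branch lengths along that path: 8 + 5 + 5 + 3 + 2 + 6 = 29.

29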